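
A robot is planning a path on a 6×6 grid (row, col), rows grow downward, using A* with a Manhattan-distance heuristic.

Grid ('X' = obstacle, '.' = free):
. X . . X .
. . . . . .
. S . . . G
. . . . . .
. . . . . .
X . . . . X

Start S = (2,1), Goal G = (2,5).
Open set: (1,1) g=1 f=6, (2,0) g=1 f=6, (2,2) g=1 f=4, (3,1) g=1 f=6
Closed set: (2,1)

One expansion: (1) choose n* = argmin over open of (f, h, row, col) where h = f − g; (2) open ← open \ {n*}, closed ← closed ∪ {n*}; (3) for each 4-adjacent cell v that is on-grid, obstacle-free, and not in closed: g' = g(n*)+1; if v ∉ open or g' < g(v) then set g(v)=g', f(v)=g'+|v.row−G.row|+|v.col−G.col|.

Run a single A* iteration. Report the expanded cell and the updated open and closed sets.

step 1: expand (2,2) (f=4, h=3) → closed; open now [(1,1) g=1 f=6, (1,2) g=2 f=6, (2,0) g=1 f=6, (2,3) g=2 f=4, (3,1) g=1 f=6, (3,2) g=2 f=6]

expanded=(2,2); open=[(1,1) g=1 f=6, (1,2) g=2 f=6, (2,0) g=1 f=6, (2,3) g=2 f=4, (3,1) g=1 f=6, (3,2) g=2 f=6]; closed=[(2,1), (2,2)]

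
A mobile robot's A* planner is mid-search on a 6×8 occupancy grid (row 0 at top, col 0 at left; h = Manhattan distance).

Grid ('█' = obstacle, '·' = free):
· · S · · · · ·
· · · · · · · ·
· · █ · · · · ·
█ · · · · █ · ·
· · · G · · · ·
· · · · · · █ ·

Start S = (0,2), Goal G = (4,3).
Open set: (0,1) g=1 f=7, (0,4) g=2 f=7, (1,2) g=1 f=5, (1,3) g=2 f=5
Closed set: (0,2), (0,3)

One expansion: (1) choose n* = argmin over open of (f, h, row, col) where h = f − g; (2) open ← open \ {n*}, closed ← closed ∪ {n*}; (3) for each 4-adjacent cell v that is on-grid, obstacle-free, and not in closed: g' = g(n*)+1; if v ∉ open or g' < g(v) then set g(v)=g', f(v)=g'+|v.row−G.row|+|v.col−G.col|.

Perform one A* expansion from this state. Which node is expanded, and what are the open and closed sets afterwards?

step 1: expand (1,3) (f=5, h=3) → closed; open now [(0,1) g=1 f=7, (0,4) g=2 f=7, (1,2) g=1 f=5, (1,4) g=3 f=7, (2,3) g=3 f=5]

expanded=(1,3); open=[(0,1) g=1 f=7, (0,4) g=2 f=7, (1,2) g=1 f=5, (1,4) g=3 f=7, (2,3) g=3 f=5]; closed=[(0,2), (0,3), (1,3)]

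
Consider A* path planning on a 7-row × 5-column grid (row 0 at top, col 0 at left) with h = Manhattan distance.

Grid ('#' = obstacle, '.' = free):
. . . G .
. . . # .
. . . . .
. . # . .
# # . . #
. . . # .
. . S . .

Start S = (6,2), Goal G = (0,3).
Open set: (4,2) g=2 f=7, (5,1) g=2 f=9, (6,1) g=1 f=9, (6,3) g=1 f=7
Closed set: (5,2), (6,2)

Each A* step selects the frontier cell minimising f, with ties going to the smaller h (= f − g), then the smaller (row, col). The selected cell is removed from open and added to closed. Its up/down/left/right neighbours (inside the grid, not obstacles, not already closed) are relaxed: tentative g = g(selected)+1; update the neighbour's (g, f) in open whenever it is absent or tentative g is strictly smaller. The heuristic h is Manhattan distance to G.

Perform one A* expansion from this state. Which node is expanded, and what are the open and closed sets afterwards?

step 1: expand (4,2) (f=7, h=5) → closed; open now [(4,3) g=3 f=7, (5,1) g=2 f=9, (6,1) g=1 f=9, (6,3) g=1 f=7]

expanded=(4,2); open=[(4,3) g=3 f=7, (5,1) g=2 f=9, (6,1) g=1 f=9, (6,3) g=1 f=7]; closed=[(4,2), (5,2), (6,2)]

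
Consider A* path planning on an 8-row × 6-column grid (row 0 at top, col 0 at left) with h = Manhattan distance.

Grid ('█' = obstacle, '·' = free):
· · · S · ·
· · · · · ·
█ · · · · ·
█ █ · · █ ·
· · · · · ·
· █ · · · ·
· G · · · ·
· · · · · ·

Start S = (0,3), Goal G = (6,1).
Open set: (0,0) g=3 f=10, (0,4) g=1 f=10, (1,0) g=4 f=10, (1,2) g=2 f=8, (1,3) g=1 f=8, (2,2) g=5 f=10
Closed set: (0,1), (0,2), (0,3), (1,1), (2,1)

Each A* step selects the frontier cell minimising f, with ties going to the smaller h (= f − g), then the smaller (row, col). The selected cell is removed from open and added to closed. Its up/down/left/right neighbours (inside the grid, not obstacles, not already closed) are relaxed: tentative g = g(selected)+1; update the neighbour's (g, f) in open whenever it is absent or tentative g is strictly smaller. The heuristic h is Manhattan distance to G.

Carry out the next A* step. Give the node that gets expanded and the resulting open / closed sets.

step 1: expand (1,2) (f=8, h=6) → closed; open now [(0,0) g=3 f=10, (0,4) g=1 f=10, (1,0) g=4 f=10, (1,3) g=1 f=8, (2,2) g=3 f=8]

expanded=(1,2); open=[(0,0) g=3 f=10, (0,4) g=1 f=10, (1,0) g=4 f=10, (1,3) g=1 f=8, (2,2) g=3 f=8]; closed=[(0,1), (0,2), (0,3), (1,1), (1,2), (2,1)]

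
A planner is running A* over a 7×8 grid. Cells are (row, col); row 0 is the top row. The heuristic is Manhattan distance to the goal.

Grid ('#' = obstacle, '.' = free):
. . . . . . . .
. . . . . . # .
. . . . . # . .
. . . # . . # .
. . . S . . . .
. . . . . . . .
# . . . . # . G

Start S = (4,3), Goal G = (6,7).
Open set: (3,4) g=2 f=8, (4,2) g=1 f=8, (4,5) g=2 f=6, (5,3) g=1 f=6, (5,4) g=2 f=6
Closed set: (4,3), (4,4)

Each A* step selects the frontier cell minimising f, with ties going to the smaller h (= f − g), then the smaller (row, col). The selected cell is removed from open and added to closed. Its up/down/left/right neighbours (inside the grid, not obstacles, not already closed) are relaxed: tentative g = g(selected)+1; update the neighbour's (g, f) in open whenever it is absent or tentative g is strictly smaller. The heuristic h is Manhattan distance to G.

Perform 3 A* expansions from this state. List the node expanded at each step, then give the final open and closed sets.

order=[(4,5) → (4,6) → (4,7)]; open=[(3,4) g=2 f=8, (3,5) g=3 f=8, (3,7) g=5 f=8, (4,2) g=1 f=8, (5,3) g=1 f=6, (5,4) g=2 f=6, (5,5) g=3 f=6, (5,6) g=4 f=6, (5,7) g=5 f=6]; closed=[(4,3), (4,4), (4,5), (4,6), (4,7)]

step 1: expand (4,5) (f=6, h=4) → closed; open now [(3,4) g=2 f=8, (3,5) g=3 f=8, (4,2) g=1 f=8, (4,6) g=3 f=6, (5,3) g=1 f=6, (5,4) g=2 f=6, (5,5) g=3 f=6]
step 2: expand (4,6) (f=6, h=3) → closed; open now [(3,4) g=2 f=8, (3,5) g=3 f=8, (4,2) g=1 f=8, (4,7) g=4 f=6, (5,3) g=1 f=6, (5,4) g=2 f=6, (5,5) g=3 f=6, (5,6) g=4 f=6]
step 3: expand (4,7) (f=6, h=2) → closed; open now [(3,4) g=2 f=8, (3,5) g=3 f=8, (3,7) g=5 f=8, (4,2) g=1 f=8, (5,3) g=1 f=6, (5,4) g=2 f=6, (5,5) g=3 f=6, (5,6) g=4 f=6, (5,7) g=5 f=6]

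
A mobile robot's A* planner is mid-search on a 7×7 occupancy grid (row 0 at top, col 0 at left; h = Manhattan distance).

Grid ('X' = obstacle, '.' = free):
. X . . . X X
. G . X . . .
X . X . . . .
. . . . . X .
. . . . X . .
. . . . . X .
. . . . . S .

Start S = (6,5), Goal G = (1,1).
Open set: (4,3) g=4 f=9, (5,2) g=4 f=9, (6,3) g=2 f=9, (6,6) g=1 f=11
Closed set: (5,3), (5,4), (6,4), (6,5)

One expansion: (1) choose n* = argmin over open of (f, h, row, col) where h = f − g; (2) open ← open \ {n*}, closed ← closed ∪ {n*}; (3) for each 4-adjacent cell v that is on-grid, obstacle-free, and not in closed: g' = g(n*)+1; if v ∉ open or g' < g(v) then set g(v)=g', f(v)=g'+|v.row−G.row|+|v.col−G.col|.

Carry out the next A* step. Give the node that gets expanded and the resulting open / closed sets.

expanded=(4,3); open=[(3,3) g=5 f=9, (4,2) g=5 f=9, (5,2) g=4 f=9, (6,3) g=2 f=9, (6,6) g=1 f=11]; closed=[(4,3), (5,3), (5,4), (6,4), (6,5)]

step 1: expand (4,3) (f=9, h=5) → closed; open now [(3,3) g=5 f=9, (4,2) g=5 f=9, (5,2) g=4 f=9, (6,3) g=2 f=9, (6,6) g=1 f=11]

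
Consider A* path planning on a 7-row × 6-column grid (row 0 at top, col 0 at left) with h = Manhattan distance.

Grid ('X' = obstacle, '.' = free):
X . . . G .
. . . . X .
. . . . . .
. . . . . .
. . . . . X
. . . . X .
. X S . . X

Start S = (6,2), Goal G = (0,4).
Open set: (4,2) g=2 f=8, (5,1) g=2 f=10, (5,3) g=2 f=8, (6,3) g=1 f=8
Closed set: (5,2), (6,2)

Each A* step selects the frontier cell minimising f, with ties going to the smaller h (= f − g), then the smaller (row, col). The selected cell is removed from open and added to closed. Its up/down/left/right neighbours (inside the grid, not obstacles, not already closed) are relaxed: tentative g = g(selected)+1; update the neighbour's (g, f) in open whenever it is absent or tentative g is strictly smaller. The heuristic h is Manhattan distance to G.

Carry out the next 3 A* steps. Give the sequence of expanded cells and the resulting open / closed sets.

step 1: expand (4,2) (f=8, h=6) → closed; open now [(3,2) g=3 f=8, (4,1) g=3 f=10, (4,3) g=3 f=8, (5,1) g=2 f=10, (5,3) g=2 f=8, (6,3) g=1 f=8]
step 2: expand (3,2) (f=8, h=5) → closed; open now [(2,2) g=4 f=8, (3,1) g=4 f=10, (3,3) g=4 f=8, (4,1) g=3 f=10, (4,3) g=3 f=8, (5,1) g=2 f=10, (5,3) g=2 f=8, (6,3) g=1 f=8]
step 3: expand (2,2) (f=8, h=4) → closed; open now [(1,2) g=5 f=8, (2,1) g=5 f=10, (2,3) g=5 f=8, (3,1) g=4 f=10, (3,3) g=4 f=8, (4,1) g=3 f=10, (4,3) g=3 f=8, (5,1) g=2 f=10, (5,3) g=2 f=8, (6,3) g=1 f=8]

order=[(4,2) → (3,2) → (2,2)]; open=[(1,2) g=5 f=8, (2,1) g=5 f=10, (2,3) g=5 f=8, (3,1) g=4 f=10, (3,3) g=4 f=8, (4,1) g=3 f=10, (4,3) g=3 f=8, (5,1) g=2 f=10, (5,3) g=2 f=8, (6,3) g=1 f=8]; closed=[(2,2), (3,2), (4,2), (5,2), (6,2)]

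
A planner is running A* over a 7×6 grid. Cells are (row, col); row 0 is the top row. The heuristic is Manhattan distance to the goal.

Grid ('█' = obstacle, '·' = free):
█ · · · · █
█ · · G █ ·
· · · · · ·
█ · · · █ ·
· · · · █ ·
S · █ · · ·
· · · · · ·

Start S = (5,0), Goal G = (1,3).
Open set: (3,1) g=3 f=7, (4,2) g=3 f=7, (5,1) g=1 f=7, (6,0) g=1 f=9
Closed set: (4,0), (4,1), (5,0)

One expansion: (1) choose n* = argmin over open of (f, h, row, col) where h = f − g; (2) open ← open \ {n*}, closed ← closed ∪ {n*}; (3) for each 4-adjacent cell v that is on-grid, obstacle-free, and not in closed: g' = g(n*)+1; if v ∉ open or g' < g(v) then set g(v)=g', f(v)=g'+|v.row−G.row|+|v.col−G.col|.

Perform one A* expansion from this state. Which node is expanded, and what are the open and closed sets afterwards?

expanded=(3,1); open=[(2,1) g=4 f=7, (3,2) g=4 f=7, (4,2) g=3 f=7, (5,1) g=1 f=7, (6,0) g=1 f=9]; closed=[(3,1), (4,0), (4,1), (5,0)]

step 1: expand (3,1) (f=7, h=4) → closed; open now [(2,1) g=4 f=7, (3,2) g=4 f=7, (4,2) g=3 f=7, (5,1) g=1 f=7, (6,0) g=1 f=9]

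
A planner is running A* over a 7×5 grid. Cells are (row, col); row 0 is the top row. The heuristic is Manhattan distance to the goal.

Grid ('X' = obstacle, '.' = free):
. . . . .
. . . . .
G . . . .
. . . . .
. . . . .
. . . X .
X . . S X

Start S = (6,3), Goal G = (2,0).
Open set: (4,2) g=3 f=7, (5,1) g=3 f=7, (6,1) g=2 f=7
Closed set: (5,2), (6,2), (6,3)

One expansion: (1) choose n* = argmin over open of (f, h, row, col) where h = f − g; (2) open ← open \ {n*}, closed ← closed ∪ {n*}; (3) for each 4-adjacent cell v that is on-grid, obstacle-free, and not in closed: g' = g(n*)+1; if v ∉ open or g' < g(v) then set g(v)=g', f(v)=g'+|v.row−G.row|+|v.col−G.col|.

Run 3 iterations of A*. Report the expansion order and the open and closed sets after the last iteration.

order=[(4,2) → (3,2) → (2,2)]; open=[(1,2) g=6 f=9, (2,1) g=6 f=7, (2,3) g=6 f=9, (3,1) g=5 f=7, (3,3) g=5 f=9, (4,1) g=4 f=7, (4,3) g=4 f=9, (5,1) g=3 f=7, (6,1) g=2 f=7]; closed=[(2,2), (3,2), (4,2), (5,2), (6,2), (6,3)]

step 1: expand (4,2) (f=7, h=4) → closed; open now [(3,2) g=4 f=7, (4,1) g=4 f=7, (4,3) g=4 f=9, (5,1) g=3 f=7, (6,1) g=2 f=7]
step 2: expand (3,2) (f=7, h=3) → closed; open now [(2,2) g=5 f=7, (3,1) g=5 f=7, (3,3) g=5 f=9, (4,1) g=4 f=7, (4,3) g=4 f=9, (5,1) g=3 f=7, (6,1) g=2 f=7]
step 3: expand (2,2) (f=7, h=2) → closed; open now [(1,2) g=6 f=9, (2,1) g=6 f=7, (2,3) g=6 f=9, (3,1) g=5 f=7, (3,3) g=5 f=9, (4,1) g=4 f=7, (4,3) g=4 f=9, (5,1) g=3 f=7, (6,1) g=2 f=7]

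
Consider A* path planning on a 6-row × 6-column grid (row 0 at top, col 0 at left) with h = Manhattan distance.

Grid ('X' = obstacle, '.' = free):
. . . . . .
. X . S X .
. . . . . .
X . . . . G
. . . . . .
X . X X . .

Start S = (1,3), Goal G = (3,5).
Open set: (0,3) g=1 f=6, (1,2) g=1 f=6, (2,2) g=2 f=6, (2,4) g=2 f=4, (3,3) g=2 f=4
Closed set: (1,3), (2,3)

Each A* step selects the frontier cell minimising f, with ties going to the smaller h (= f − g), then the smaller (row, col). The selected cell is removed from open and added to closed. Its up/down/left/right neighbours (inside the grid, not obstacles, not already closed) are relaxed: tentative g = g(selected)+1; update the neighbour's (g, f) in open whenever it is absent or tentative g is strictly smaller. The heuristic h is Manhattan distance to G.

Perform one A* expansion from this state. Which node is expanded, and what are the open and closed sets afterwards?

expanded=(2,4); open=[(0,3) g=1 f=6, (1,2) g=1 f=6, (2,2) g=2 f=6, (2,5) g=3 f=4, (3,3) g=2 f=4, (3,4) g=3 f=4]; closed=[(1,3), (2,3), (2,4)]

step 1: expand (2,4) (f=4, h=2) → closed; open now [(0,3) g=1 f=6, (1,2) g=1 f=6, (2,2) g=2 f=6, (2,5) g=3 f=4, (3,3) g=2 f=4, (3,4) g=3 f=4]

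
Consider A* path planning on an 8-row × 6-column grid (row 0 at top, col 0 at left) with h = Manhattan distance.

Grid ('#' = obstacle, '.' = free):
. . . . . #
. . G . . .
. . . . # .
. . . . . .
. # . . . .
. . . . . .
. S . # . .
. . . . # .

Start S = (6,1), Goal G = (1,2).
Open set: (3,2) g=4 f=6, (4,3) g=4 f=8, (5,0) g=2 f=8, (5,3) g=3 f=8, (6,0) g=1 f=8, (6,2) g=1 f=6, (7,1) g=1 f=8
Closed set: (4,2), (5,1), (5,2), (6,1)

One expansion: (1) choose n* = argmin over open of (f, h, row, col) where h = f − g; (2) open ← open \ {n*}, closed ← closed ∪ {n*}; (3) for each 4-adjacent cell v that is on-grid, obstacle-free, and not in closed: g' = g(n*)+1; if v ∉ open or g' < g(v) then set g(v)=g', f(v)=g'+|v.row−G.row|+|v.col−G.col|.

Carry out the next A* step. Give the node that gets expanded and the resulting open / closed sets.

step 1: expand (3,2) (f=6, h=2) → closed; open now [(2,2) g=5 f=6, (3,1) g=5 f=8, (3,3) g=5 f=8, (4,3) g=4 f=8, (5,0) g=2 f=8, (5,3) g=3 f=8, (6,0) g=1 f=8, (6,2) g=1 f=6, (7,1) g=1 f=8]

expanded=(3,2); open=[(2,2) g=5 f=6, (3,1) g=5 f=8, (3,3) g=5 f=8, (4,3) g=4 f=8, (5,0) g=2 f=8, (5,3) g=3 f=8, (6,0) g=1 f=8, (6,2) g=1 f=6, (7,1) g=1 f=8]; closed=[(3,2), (4,2), (5,1), (5,2), (6,1)]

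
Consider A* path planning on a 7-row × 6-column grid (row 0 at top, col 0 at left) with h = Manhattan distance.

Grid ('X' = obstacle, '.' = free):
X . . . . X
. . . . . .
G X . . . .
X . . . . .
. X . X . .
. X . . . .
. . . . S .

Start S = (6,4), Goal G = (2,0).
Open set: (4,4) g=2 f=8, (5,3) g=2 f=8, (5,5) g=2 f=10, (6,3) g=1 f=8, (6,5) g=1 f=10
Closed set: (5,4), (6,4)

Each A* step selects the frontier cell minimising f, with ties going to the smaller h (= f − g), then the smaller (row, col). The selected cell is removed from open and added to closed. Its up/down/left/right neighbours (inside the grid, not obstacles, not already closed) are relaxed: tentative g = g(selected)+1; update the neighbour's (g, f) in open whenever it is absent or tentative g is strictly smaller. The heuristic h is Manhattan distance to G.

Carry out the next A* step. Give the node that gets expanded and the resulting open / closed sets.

expanded=(4,4); open=[(3,4) g=3 f=8, (4,5) g=3 f=10, (5,3) g=2 f=8, (5,5) g=2 f=10, (6,3) g=1 f=8, (6,5) g=1 f=10]; closed=[(4,4), (5,4), (6,4)]

step 1: expand (4,4) (f=8, h=6) → closed; open now [(3,4) g=3 f=8, (4,5) g=3 f=10, (5,3) g=2 f=8, (5,5) g=2 f=10, (6,3) g=1 f=8, (6,5) g=1 f=10]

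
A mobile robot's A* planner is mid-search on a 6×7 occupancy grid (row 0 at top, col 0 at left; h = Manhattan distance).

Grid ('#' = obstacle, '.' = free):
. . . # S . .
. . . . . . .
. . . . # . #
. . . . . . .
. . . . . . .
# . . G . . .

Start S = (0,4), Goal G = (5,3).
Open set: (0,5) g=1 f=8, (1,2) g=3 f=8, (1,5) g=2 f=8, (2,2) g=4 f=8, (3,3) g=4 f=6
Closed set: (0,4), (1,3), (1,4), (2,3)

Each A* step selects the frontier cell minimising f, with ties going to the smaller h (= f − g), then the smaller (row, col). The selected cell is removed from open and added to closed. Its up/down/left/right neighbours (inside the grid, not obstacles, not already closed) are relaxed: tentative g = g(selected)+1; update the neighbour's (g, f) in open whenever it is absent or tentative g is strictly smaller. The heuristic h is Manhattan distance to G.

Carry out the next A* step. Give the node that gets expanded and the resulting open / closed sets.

expanded=(3,3); open=[(0,5) g=1 f=8, (1,2) g=3 f=8, (1,5) g=2 f=8, (2,2) g=4 f=8, (3,2) g=5 f=8, (3,4) g=5 f=8, (4,3) g=5 f=6]; closed=[(0,4), (1,3), (1,4), (2,3), (3,3)]

step 1: expand (3,3) (f=6, h=2) → closed; open now [(0,5) g=1 f=8, (1,2) g=3 f=8, (1,5) g=2 f=8, (2,2) g=4 f=8, (3,2) g=5 f=8, (3,4) g=5 f=8, (4,3) g=5 f=6]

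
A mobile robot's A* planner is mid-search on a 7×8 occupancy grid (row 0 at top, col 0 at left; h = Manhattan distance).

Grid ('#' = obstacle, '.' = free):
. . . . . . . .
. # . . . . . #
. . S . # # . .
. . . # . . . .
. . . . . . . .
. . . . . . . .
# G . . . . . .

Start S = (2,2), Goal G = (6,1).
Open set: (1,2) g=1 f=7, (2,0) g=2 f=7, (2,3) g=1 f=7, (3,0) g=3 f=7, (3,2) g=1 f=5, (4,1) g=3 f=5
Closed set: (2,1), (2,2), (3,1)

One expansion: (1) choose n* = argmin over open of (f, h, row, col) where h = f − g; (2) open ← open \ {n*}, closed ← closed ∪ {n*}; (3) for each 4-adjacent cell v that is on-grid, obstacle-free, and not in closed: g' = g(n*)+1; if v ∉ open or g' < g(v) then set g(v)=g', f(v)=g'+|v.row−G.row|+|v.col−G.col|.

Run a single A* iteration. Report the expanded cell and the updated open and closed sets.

step 1: expand (4,1) (f=5, h=2) → closed; open now [(1,2) g=1 f=7, (2,0) g=2 f=7, (2,3) g=1 f=7, (3,0) g=3 f=7, (3,2) g=1 f=5, (4,0) g=4 f=7, (4,2) g=4 f=7, (5,1) g=4 f=5]

expanded=(4,1); open=[(1,2) g=1 f=7, (2,0) g=2 f=7, (2,3) g=1 f=7, (3,0) g=3 f=7, (3,2) g=1 f=5, (4,0) g=4 f=7, (4,2) g=4 f=7, (5,1) g=4 f=5]; closed=[(2,1), (2,2), (3,1), (4,1)]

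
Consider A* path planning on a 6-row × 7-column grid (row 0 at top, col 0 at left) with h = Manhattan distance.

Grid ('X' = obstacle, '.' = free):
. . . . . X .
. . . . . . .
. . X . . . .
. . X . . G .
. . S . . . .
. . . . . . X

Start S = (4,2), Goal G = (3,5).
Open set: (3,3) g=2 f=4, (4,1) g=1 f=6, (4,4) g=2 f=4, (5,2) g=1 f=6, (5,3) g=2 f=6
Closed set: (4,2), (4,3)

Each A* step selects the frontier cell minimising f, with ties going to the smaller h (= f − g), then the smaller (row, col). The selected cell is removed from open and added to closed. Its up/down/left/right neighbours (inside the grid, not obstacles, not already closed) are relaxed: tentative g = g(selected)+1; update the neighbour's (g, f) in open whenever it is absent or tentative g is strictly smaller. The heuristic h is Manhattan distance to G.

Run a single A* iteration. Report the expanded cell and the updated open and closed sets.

expanded=(3,3); open=[(2,3) g=3 f=6, (3,4) g=3 f=4, (4,1) g=1 f=6, (4,4) g=2 f=4, (5,2) g=1 f=6, (5,3) g=2 f=6]; closed=[(3,3), (4,2), (4,3)]

step 1: expand (3,3) (f=4, h=2) → closed; open now [(2,3) g=3 f=6, (3,4) g=3 f=4, (4,1) g=1 f=6, (4,4) g=2 f=4, (5,2) g=1 f=6, (5,3) g=2 f=6]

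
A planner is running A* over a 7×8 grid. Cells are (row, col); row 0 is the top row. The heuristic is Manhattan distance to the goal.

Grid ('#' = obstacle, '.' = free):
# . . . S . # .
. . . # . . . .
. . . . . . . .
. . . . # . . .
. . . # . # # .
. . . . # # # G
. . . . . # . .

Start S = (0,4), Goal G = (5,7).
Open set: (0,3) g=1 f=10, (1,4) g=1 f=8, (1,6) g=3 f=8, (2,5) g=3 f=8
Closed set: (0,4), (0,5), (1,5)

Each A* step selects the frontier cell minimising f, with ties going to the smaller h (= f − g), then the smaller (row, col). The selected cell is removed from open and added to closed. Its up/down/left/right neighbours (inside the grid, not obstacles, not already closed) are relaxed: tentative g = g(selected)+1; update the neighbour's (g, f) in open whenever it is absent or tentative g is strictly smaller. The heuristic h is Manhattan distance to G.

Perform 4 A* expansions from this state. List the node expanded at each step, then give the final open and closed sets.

step 1: expand (1,6) (f=8, h=5) → closed; open now [(0,3) g=1 f=10, (1,4) g=1 f=8, (1,7) g=4 f=8, (2,5) g=3 f=8, (2,6) g=4 f=8]
step 2: expand (1,7) (f=8, h=4) → closed; open now [(0,3) g=1 f=10, (0,7) g=5 f=10, (1,4) g=1 f=8, (2,5) g=3 f=8, (2,6) g=4 f=8, (2,7) g=5 f=8]
step 3: expand (2,7) (f=8, h=3) → closed; open now [(0,3) g=1 f=10, (0,7) g=5 f=10, (1,4) g=1 f=8, (2,5) g=3 f=8, (2,6) g=4 f=8, (3,7) g=6 f=8]
step 4: expand (3,7) (f=8, h=2) → closed; open now [(0,3) g=1 f=10, (0,7) g=5 f=10, (1,4) g=1 f=8, (2,5) g=3 f=8, (2,6) g=4 f=8, (3,6) g=7 f=10, (4,7) g=7 f=8]

order=[(1,6) → (1,7) → (2,7) → (3,7)]; open=[(0,3) g=1 f=10, (0,7) g=5 f=10, (1,4) g=1 f=8, (2,5) g=3 f=8, (2,6) g=4 f=8, (3,6) g=7 f=10, (4,7) g=7 f=8]; closed=[(0,4), (0,5), (1,5), (1,6), (1,7), (2,7), (3,7)]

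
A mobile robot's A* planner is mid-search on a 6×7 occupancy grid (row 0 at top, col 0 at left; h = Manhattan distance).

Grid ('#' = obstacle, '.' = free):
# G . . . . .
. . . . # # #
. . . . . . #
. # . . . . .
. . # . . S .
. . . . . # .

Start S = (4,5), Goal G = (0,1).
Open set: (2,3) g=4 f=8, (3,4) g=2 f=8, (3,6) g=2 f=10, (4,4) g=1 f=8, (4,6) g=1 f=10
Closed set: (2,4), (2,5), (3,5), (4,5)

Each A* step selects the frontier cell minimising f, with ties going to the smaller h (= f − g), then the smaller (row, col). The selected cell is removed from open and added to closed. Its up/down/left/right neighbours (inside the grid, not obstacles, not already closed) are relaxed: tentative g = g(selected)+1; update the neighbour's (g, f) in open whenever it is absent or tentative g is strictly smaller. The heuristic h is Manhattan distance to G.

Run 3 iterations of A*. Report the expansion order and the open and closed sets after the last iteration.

step 1: expand (2,3) (f=8, h=4) → closed; open now [(1,3) g=5 f=8, (2,2) g=5 f=8, (3,3) g=5 f=10, (3,4) g=2 f=8, (3,6) g=2 f=10, (4,4) g=1 f=8, (4,6) g=1 f=10]
step 2: expand (1,3) (f=8, h=3) → closed; open now [(0,3) g=6 f=8, (1,2) g=6 f=8, (2,2) g=5 f=8, (3,3) g=5 f=10, (3,4) g=2 f=8, (3,6) g=2 f=10, (4,4) g=1 f=8, (4,6) g=1 f=10]
step 3: expand (0,3) (f=8, h=2) → closed; open now [(0,2) g=7 f=8, (0,4) g=7 f=10, (1,2) g=6 f=8, (2,2) g=5 f=8, (3,3) g=5 f=10, (3,4) g=2 f=8, (3,6) g=2 f=10, (4,4) g=1 f=8, (4,6) g=1 f=10]

order=[(2,3) → (1,3) → (0,3)]; open=[(0,2) g=7 f=8, (0,4) g=7 f=10, (1,2) g=6 f=8, (2,2) g=5 f=8, (3,3) g=5 f=10, (3,4) g=2 f=8, (3,6) g=2 f=10, (4,4) g=1 f=8, (4,6) g=1 f=10]; closed=[(0,3), (1,3), (2,3), (2,4), (2,5), (3,5), (4,5)]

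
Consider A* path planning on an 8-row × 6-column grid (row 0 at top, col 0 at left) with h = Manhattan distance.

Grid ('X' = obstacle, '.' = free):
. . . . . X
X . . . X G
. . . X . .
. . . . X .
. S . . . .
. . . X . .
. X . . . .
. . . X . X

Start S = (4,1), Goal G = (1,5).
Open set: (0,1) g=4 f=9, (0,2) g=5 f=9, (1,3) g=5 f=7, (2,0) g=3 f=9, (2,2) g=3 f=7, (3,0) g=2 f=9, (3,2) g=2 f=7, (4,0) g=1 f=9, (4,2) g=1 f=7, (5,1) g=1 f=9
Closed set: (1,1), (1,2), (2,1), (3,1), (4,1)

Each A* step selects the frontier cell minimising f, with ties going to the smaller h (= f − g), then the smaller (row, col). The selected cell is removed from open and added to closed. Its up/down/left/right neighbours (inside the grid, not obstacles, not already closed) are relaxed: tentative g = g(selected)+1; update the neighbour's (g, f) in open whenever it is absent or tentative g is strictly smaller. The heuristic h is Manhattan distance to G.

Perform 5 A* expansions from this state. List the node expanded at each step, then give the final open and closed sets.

step 1: expand (1,3) (f=7, h=2) → closed; open now [(0,1) g=4 f=9, (0,2) g=5 f=9, (0,3) g=6 f=9, (2,0) g=3 f=9, (2,2) g=3 f=7, (3,0) g=2 f=9, (3,2) g=2 f=7, (4,0) g=1 f=9, (4,2) g=1 f=7, (5,1) g=1 f=9]
step 2: expand (2,2) (f=7, h=4) → closed; open now [(0,1) g=4 f=9, (0,2) g=5 f=9, (0,3) g=6 f=9, (2,0) g=3 f=9, (3,0) g=2 f=9, (3,2) g=2 f=7, (4,0) g=1 f=9, (4,2) g=1 f=7, (5,1) g=1 f=9]
step 3: expand (3,2) (f=7, h=5) → closed; open now [(0,1) g=4 f=9, (0,2) g=5 f=9, (0,3) g=6 f=9, (2,0) g=3 f=9, (3,0) g=2 f=9, (3,3) g=3 f=7, (4,0) g=1 f=9, (4,2) g=1 f=7, (5,1) g=1 f=9]
step 4: expand (3,3) (f=7, h=4) → closed; open now [(0,1) g=4 f=9, (0,2) g=5 f=9, (0,3) g=6 f=9, (2,0) g=3 f=9, (3,0) g=2 f=9, (4,0) g=1 f=9, (4,2) g=1 f=7, (4,3) g=4 f=9, (5,1) g=1 f=9]
step 5: expand (4,2) (f=7, h=6) → closed; open now [(0,1) g=4 f=9, (0,2) g=5 f=9, (0,3) g=6 f=9, (2,0) g=3 f=9, (3,0) g=2 f=9, (4,0) g=1 f=9, (4,3) g=2 f=7, (5,1) g=1 f=9, (5,2) g=2 f=9]

order=[(1,3) → (2,2) → (3,2) → (3,3) → (4,2)]; open=[(0,1) g=4 f=9, (0,2) g=5 f=9, (0,3) g=6 f=9, (2,0) g=3 f=9, (3,0) g=2 f=9, (4,0) g=1 f=9, (4,3) g=2 f=7, (5,1) g=1 f=9, (5,2) g=2 f=9]; closed=[(1,1), (1,2), (1,3), (2,1), (2,2), (3,1), (3,2), (3,3), (4,1), (4,2)]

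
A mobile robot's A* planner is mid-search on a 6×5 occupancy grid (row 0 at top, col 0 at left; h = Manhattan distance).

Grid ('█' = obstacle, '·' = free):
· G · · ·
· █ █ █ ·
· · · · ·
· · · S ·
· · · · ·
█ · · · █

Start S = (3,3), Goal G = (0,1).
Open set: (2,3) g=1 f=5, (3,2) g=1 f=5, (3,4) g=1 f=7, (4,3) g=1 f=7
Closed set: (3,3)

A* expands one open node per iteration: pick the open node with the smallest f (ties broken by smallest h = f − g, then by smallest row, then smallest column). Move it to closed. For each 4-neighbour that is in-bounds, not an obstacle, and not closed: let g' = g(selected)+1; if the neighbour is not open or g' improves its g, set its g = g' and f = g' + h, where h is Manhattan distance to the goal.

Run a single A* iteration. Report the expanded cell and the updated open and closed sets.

step 1: expand (2,3) (f=5, h=4) → closed; open now [(2,2) g=2 f=5, (2,4) g=2 f=7, (3,2) g=1 f=5, (3,4) g=1 f=7, (4,3) g=1 f=7]

expanded=(2,3); open=[(2,2) g=2 f=5, (2,4) g=2 f=7, (3,2) g=1 f=5, (3,4) g=1 f=7, (4,3) g=1 f=7]; closed=[(2,3), (3,3)]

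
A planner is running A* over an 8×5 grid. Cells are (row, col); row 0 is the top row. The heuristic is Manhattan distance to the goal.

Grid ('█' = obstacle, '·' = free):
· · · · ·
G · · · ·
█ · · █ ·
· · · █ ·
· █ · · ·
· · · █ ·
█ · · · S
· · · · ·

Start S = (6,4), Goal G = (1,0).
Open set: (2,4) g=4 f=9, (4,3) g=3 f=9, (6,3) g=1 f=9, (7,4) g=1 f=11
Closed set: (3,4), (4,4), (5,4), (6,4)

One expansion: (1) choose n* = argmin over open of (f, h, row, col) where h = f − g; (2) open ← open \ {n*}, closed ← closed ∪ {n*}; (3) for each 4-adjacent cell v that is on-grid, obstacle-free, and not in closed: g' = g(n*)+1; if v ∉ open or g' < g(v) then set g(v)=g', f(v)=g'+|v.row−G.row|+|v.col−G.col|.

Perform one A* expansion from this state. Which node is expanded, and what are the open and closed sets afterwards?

step 1: expand (2,4) (f=9, h=5) → closed; open now [(1,4) g=5 f=9, (4,3) g=3 f=9, (6,3) g=1 f=9, (7,4) g=1 f=11]

expanded=(2,4); open=[(1,4) g=5 f=9, (4,3) g=3 f=9, (6,3) g=1 f=9, (7,4) g=1 f=11]; closed=[(2,4), (3,4), (4,4), (5,4), (6,4)]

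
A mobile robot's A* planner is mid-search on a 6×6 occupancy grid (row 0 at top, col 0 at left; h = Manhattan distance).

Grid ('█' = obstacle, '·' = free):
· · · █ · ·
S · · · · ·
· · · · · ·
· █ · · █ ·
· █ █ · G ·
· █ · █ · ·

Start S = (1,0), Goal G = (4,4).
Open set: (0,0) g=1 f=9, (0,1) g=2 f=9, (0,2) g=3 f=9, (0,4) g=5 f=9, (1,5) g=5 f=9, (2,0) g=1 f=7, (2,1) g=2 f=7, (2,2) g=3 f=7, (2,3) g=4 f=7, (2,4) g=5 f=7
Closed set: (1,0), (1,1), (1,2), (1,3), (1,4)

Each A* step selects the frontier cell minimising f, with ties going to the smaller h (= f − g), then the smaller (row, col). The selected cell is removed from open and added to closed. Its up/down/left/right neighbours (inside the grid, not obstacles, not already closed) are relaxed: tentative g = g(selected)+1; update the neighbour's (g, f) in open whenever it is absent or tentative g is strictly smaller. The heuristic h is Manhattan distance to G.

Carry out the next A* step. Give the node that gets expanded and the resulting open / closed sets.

step 1: expand (2,4) (f=7, h=2) → closed; open now [(0,0) g=1 f=9, (0,1) g=2 f=9, (0,2) g=3 f=9, (0,4) g=5 f=9, (1,5) g=5 f=9, (2,0) g=1 f=7, (2,1) g=2 f=7, (2,2) g=3 f=7, (2,3) g=4 f=7, (2,5) g=6 f=9]

expanded=(2,4); open=[(0,0) g=1 f=9, (0,1) g=2 f=9, (0,2) g=3 f=9, (0,4) g=5 f=9, (1,5) g=5 f=9, (2,0) g=1 f=7, (2,1) g=2 f=7, (2,2) g=3 f=7, (2,3) g=4 f=7, (2,5) g=6 f=9]; closed=[(1,0), (1,1), (1,2), (1,3), (1,4), (2,4)]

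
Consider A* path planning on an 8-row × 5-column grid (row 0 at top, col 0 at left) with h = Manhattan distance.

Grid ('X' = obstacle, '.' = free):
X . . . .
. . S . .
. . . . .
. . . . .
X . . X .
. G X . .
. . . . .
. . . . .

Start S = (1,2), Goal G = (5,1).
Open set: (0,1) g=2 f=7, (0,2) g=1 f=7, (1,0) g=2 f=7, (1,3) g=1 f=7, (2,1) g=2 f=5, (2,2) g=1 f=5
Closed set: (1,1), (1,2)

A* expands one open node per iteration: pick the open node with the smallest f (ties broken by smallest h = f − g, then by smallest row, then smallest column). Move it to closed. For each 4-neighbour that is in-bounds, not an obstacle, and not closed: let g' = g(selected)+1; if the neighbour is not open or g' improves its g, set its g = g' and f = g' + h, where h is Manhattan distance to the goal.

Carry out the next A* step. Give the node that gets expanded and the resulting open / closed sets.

step 1: expand (2,1) (f=5, h=3) → closed; open now [(0,1) g=2 f=7, (0,2) g=1 f=7, (1,0) g=2 f=7, (1,3) g=1 f=7, (2,0) g=3 f=7, (2,2) g=1 f=5, (3,1) g=3 f=5]

expanded=(2,1); open=[(0,1) g=2 f=7, (0,2) g=1 f=7, (1,0) g=2 f=7, (1,3) g=1 f=7, (2,0) g=3 f=7, (2,2) g=1 f=5, (3,1) g=3 f=5]; closed=[(1,1), (1,2), (2,1)]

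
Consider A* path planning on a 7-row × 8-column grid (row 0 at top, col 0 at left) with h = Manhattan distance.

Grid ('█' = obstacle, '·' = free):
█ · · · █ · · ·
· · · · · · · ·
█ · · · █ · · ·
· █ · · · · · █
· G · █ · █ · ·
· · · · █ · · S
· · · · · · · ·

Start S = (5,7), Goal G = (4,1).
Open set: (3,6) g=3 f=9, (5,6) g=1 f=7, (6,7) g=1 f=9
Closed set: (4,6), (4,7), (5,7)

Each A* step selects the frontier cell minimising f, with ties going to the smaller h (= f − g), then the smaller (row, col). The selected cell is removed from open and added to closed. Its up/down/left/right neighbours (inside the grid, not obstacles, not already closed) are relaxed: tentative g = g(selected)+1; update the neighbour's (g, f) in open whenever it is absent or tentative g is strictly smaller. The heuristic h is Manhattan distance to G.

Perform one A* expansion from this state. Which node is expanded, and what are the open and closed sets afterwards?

step 1: expand (5,6) (f=7, h=6) → closed; open now [(3,6) g=3 f=9, (5,5) g=2 f=7, (6,6) g=2 f=9, (6,7) g=1 f=9]

expanded=(5,6); open=[(3,6) g=3 f=9, (5,5) g=2 f=7, (6,6) g=2 f=9, (6,7) g=1 f=9]; closed=[(4,6), (4,7), (5,6), (5,7)]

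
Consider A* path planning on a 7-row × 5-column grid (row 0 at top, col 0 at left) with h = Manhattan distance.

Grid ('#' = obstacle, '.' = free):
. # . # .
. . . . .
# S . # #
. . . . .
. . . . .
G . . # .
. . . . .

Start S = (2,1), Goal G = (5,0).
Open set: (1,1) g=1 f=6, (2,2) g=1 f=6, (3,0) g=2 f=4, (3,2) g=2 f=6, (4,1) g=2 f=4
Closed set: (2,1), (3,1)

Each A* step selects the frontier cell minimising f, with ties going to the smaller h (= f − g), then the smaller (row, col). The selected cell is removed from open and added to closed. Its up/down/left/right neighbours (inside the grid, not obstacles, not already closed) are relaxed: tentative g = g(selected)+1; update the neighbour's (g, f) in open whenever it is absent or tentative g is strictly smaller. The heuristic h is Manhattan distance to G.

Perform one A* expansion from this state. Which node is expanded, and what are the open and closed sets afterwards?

step 1: expand (3,0) (f=4, h=2) → closed; open now [(1,1) g=1 f=6, (2,2) g=1 f=6, (3,2) g=2 f=6, (4,0) g=3 f=4, (4,1) g=2 f=4]

expanded=(3,0); open=[(1,1) g=1 f=6, (2,2) g=1 f=6, (3,2) g=2 f=6, (4,0) g=3 f=4, (4,1) g=2 f=4]; closed=[(2,1), (3,0), (3,1)]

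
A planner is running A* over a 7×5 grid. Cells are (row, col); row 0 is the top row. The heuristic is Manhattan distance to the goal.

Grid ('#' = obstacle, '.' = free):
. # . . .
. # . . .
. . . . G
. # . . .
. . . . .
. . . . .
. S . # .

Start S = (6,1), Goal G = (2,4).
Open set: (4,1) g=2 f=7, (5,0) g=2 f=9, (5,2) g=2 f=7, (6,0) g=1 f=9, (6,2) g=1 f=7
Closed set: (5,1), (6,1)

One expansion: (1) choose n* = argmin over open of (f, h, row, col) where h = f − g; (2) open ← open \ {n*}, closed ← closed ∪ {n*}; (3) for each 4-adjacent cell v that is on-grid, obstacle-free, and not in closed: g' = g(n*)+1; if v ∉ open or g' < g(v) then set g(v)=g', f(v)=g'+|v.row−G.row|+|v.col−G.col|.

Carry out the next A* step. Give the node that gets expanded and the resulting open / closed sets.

expanded=(4,1); open=[(4,0) g=3 f=9, (4,2) g=3 f=7, (5,0) g=2 f=9, (5,2) g=2 f=7, (6,0) g=1 f=9, (6,2) g=1 f=7]; closed=[(4,1), (5,1), (6,1)]

step 1: expand (4,1) (f=7, h=5) → closed; open now [(4,0) g=3 f=9, (4,2) g=3 f=7, (5,0) g=2 f=9, (5,2) g=2 f=7, (6,0) g=1 f=9, (6,2) g=1 f=7]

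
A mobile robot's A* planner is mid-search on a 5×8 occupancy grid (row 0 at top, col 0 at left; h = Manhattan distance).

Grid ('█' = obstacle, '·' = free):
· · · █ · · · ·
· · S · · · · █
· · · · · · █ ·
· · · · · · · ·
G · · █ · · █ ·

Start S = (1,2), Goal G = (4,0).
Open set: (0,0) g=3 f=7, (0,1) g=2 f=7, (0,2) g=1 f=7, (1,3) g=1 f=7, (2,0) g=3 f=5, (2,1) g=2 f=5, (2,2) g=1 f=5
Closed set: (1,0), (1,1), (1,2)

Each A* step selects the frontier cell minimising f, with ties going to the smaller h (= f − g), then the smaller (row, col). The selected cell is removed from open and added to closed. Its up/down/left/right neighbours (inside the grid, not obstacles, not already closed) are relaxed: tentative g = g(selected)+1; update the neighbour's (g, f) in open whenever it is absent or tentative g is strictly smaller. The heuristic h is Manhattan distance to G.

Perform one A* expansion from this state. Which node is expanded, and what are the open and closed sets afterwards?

step 1: expand (2,0) (f=5, h=2) → closed; open now [(0,0) g=3 f=7, (0,1) g=2 f=7, (0,2) g=1 f=7, (1,3) g=1 f=7, (2,1) g=2 f=5, (2,2) g=1 f=5, (3,0) g=4 f=5]

expanded=(2,0); open=[(0,0) g=3 f=7, (0,1) g=2 f=7, (0,2) g=1 f=7, (1,3) g=1 f=7, (2,1) g=2 f=5, (2,2) g=1 f=5, (3,0) g=4 f=5]; closed=[(1,0), (1,1), (1,2), (2,0)]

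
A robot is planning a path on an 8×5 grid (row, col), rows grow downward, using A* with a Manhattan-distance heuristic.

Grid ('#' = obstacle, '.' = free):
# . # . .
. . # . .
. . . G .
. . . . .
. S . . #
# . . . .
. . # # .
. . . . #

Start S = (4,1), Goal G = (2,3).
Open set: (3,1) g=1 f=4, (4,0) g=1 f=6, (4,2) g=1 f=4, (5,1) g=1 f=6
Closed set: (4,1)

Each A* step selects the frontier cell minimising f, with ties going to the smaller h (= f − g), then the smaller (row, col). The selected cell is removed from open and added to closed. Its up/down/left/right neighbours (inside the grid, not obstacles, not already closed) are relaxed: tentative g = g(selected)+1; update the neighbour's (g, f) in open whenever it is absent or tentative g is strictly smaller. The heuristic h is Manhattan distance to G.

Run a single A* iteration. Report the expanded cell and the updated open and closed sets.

expanded=(3,1); open=[(2,1) g=2 f=4, (3,0) g=2 f=6, (3,2) g=2 f=4, (4,0) g=1 f=6, (4,2) g=1 f=4, (5,1) g=1 f=6]; closed=[(3,1), (4,1)]

step 1: expand (3,1) (f=4, h=3) → closed; open now [(2,1) g=2 f=4, (3,0) g=2 f=6, (3,2) g=2 f=4, (4,0) g=1 f=6, (4,2) g=1 f=4, (5,1) g=1 f=6]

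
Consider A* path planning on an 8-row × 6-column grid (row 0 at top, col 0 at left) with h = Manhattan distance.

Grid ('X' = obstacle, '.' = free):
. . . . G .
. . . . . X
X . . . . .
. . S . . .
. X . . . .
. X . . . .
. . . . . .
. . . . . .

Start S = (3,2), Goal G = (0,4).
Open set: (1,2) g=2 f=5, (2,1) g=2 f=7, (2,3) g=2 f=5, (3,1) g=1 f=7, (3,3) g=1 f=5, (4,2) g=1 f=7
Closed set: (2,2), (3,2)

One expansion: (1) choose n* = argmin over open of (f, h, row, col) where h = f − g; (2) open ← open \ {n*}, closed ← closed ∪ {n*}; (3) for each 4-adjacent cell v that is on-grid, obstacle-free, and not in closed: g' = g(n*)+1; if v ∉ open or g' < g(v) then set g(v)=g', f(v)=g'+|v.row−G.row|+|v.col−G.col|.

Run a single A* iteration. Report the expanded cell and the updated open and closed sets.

step 1: expand (1,2) (f=5, h=3) → closed; open now [(0,2) g=3 f=5, (1,1) g=3 f=7, (1,3) g=3 f=5, (2,1) g=2 f=7, (2,3) g=2 f=5, (3,1) g=1 f=7, (3,3) g=1 f=5, (4,2) g=1 f=7]

expanded=(1,2); open=[(0,2) g=3 f=5, (1,1) g=3 f=7, (1,3) g=3 f=5, (2,1) g=2 f=7, (2,3) g=2 f=5, (3,1) g=1 f=7, (3,3) g=1 f=5, (4,2) g=1 f=7]; closed=[(1,2), (2,2), (3,2)]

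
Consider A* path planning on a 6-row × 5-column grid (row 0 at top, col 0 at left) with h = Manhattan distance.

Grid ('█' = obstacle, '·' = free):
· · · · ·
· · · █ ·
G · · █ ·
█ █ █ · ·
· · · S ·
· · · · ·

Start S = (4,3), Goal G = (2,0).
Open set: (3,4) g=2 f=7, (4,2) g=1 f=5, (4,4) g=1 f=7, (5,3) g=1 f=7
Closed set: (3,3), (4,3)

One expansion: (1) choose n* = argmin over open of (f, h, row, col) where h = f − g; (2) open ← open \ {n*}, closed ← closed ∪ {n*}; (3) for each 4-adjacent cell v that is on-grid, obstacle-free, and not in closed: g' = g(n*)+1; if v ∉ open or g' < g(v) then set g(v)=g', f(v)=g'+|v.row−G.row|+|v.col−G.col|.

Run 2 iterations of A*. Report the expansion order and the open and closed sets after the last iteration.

step 1: expand (4,2) (f=5, h=4) → closed; open now [(3,4) g=2 f=7, (4,1) g=2 f=5, (4,4) g=1 f=7, (5,2) g=2 f=7, (5,3) g=1 f=7]
step 2: expand (4,1) (f=5, h=3) → closed; open now [(3,4) g=2 f=7, (4,0) g=3 f=5, (4,4) g=1 f=7, (5,1) g=3 f=7, (5,2) g=2 f=7, (5,3) g=1 f=7]

order=[(4,2) → (4,1)]; open=[(3,4) g=2 f=7, (4,0) g=3 f=5, (4,4) g=1 f=7, (5,1) g=3 f=7, (5,2) g=2 f=7, (5,3) g=1 f=7]; closed=[(3,3), (4,1), (4,2), (4,3)]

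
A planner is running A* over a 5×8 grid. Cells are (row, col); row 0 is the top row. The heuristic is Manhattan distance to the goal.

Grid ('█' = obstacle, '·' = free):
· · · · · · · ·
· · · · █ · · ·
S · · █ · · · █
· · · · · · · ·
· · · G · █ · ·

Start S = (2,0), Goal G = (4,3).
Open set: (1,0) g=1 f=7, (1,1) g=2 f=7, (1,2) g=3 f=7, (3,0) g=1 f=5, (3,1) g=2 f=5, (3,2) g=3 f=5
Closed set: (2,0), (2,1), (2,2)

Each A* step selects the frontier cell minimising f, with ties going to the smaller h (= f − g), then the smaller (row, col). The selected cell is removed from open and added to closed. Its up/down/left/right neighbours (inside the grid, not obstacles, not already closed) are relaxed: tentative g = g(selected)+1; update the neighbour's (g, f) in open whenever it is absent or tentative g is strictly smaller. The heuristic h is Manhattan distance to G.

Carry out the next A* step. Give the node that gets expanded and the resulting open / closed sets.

step 1: expand (3,2) (f=5, h=2) → closed; open now [(1,0) g=1 f=7, (1,1) g=2 f=7, (1,2) g=3 f=7, (3,0) g=1 f=5, (3,1) g=2 f=5, (3,3) g=4 f=5, (4,2) g=4 f=5]

expanded=(3,2); open=[(1,0) g=1 f=7, (1,1) g=2 f=7, (1,2) g=3 f=7, (3,0) g=1 f=5, (3,1) g=2 f=5, (3,3) g=4 f=5, (4,2) g=4 f=5]; closed=[(2,0), (2,1), (2,2), (3,2)]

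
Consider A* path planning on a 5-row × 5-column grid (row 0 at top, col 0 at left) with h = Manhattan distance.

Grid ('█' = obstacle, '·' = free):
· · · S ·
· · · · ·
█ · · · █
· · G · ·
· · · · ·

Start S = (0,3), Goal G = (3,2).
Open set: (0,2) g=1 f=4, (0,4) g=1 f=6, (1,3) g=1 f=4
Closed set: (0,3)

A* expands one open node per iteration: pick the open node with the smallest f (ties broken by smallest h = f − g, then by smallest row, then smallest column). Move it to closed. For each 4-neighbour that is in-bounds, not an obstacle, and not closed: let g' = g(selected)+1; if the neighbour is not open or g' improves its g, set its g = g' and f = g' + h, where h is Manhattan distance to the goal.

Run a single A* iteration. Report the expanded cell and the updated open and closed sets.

expanded=(0,2); open=[(0,1) g=2 f=6, (0,4) g=1 f=6, (1,2) g=2 f=4, (1,3) g=1 f=4]; closed=[(0,2), (0,3)]

step 1: expand (0,2) (f=4, h=3) → closed; open now [(0,1) g=2 f=6, (0,4) g=1 f=6, (1,2) g=2 f=4, (1,3) g=1 f=4]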